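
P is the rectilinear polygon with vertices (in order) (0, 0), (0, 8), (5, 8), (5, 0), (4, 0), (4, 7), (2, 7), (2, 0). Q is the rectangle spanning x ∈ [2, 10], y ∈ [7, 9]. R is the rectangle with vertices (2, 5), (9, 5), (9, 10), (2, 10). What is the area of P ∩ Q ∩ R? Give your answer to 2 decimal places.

3.00

The intersection is the polygon with vertices (5,7), (4,7), (2,7), (2,8), (5,8).
By the shoelace formula its area is 3.00.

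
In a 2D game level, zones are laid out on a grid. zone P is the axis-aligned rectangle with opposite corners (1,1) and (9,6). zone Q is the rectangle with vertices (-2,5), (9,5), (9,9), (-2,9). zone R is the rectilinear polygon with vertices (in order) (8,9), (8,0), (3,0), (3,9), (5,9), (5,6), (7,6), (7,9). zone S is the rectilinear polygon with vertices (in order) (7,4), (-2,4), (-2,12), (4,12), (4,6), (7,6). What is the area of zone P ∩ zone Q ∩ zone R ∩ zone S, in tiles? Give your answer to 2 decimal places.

The intersection is the polygon with vertices (3,6), (4,6), (5,6), (7,6), (7,5), (3,5).
By the shoelace formula its area is 4.00.

4.00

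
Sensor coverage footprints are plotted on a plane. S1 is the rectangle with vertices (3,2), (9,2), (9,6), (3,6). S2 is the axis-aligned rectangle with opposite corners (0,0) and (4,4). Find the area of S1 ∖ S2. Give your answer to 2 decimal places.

22.00

|S1∩S2|: x∈[3,4], y∈[2,4] → 1·2 = 2.
|S1| = 24.
|S1 ∖ S2| = |S1| − |S1∩S2| = 24 − 2 = 22.00.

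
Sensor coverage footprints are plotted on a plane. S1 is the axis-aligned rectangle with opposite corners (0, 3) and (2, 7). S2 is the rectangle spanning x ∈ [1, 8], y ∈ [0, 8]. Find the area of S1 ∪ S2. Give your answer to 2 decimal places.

By inclusion–exclusion:
Individual areas: |S1| = 8, |S2| = 56.
|S1∩S2|: x∈[1,2], y∈[3,7] → 1·4 = 4.
|S1 ∪ S2| = 64 − 4 = 60.00.

60.00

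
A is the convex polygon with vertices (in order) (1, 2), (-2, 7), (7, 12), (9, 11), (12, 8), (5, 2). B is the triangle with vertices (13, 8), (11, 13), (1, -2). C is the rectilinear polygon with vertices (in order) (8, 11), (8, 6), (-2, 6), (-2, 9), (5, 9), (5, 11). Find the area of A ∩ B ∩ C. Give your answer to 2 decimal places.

2.08

The intersection is the polygon with vertices (8,8.5), (8,6), (6.333,6).
By the shoelace formula its area is 2.08.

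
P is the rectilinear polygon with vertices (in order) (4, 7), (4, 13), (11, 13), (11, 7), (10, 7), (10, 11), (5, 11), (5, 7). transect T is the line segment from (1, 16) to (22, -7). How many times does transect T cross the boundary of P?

The segment meets the boundary at (5.565,11), (4,12.714).

2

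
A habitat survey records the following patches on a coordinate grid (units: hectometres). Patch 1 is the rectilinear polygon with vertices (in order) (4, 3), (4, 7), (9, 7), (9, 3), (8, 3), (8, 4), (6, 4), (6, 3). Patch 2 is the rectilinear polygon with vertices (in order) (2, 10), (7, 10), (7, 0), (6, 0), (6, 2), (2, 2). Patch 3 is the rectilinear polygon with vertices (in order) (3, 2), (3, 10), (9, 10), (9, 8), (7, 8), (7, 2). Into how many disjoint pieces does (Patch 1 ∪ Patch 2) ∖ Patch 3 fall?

3

(Patch 1 ∪ Patch 2) ∖ Patch 3 splits into 3 disjoint pieces (area 7, area 2, area 8).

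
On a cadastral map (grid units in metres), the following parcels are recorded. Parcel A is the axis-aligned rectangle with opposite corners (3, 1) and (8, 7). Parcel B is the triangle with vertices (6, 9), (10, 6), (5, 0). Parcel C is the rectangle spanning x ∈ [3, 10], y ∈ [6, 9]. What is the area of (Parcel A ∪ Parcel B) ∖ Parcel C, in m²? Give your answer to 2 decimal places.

|Parcel A ∪ Parcel B| = 36.9833.
|(Parcel A ∪ Parcel B) ∩ Parcel C| = 9.2222.
|(Parcel A ∪ Parcel B) ∖ Parcel C| = 36.9833 − 9.2222 = 27.76.

27.76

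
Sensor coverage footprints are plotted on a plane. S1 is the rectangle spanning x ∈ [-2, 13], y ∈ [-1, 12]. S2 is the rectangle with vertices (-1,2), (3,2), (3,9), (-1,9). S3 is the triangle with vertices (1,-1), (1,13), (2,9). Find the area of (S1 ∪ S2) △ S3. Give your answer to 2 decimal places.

188.25

|S1 ∪ S2| = 195.
|(S1 ∪ S2) ∩ S3| = 6.875.
|(S1 ∪ S2) △ S3| = 195 + 7 − 13.75 = 188.25.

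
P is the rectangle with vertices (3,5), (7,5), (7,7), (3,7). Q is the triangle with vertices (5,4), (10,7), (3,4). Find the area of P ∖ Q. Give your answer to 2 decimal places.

7.44

|P| = 8, |P∩Q| = 0.5619.
|P ∖ Q| = |P| − |P∩Q| = 8 − 0.5619 = 7.44.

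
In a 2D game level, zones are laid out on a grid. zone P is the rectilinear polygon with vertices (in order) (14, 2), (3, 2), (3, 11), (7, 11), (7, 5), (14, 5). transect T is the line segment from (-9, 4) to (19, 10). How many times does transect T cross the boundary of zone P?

2

The segment meets the boundary at (7,7.429), (3,6.571).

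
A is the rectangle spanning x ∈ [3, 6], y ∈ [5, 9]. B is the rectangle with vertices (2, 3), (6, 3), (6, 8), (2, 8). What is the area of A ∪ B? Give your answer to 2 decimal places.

23.00

By inclusion–exclusion:
Individual areas: |A| = 12, |B| = 20.
|A∩B|: x∈[3,6], y∈[5,8] → 3·3 = 9.
|A ∪ B| = 32 − 9 = 23.00.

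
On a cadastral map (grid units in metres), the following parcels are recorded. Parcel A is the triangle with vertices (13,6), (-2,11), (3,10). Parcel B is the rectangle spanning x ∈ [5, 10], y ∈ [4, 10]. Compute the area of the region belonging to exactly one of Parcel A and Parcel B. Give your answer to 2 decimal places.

|Parcel A| = 5, |Parcel B| = 30, |Parcel A∩Parcel B| = 1.8333.
|Parcel A △ Parcel B| = |Parcel A| + |Parcel B| − 2·|Parcel A∩Parcel B| = 5 + 30 − 3.6667 = 31.33.

31.33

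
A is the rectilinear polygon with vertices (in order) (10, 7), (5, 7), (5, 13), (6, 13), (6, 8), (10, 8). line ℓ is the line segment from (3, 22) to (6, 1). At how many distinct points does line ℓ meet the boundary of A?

The segment meets the boundary at (5.143,7), (5,8).

2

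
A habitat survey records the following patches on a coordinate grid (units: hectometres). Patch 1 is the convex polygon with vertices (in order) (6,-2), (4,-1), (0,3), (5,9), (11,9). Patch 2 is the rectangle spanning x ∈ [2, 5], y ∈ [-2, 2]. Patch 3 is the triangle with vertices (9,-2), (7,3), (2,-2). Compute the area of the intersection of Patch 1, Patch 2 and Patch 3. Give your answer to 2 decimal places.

2.00

The intersection is the polygon with vertices (3.5,-0.5), (5,1), (5,-1.5), (4,-1).
By the shoelace formula its area is 2.00.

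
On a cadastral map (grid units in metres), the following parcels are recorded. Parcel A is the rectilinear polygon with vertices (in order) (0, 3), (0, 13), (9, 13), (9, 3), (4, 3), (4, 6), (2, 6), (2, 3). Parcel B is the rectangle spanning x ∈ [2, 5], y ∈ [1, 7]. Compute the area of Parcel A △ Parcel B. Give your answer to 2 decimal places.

90.00

|Parcel A| = 84, |Parcel B| = 18, |Parcel A∩Parcel B| = 6.
|Parcel A △ Parcel B| = |Parcel A| + |Parcel B| − 2·|Parcel A∩Parcel B| = 84 + 18 − 12 = 90.00.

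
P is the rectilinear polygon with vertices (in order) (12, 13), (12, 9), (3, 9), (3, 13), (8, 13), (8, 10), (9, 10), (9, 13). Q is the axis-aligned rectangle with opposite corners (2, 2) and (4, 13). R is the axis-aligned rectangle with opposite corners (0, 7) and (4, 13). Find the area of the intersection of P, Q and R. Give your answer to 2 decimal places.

4.00

The intersection is the polygon with vertices (3,13), (4,13), (4,9), (3,9).
By the shoelace formula its area is 4.00.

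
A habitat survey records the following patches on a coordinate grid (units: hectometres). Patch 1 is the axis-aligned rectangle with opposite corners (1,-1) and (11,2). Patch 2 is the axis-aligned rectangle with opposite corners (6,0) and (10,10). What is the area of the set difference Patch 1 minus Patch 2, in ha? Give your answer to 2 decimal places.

22.00

|Patch 1∩Patch 2|: x∈[6,10], y∈[0,2] → 4·2 = 8.
|Patch 1| = 30.
|Patch 1 ∖ Patch 2| = |Patch 1| − |Patch 1∩Patch 2| = 30 − 8 = 22.00.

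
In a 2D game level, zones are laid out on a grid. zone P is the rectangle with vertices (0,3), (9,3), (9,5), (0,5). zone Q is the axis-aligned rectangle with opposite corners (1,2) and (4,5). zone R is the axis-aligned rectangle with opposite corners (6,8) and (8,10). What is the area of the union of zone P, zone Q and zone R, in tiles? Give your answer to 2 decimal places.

25.00

By inclusion–exclusion:
Individual areas: |zone P| = 18, |zone Q| = 9, |zone R| = 4.
|zone P∩zone Q|: x∈[1,4], y∈[3,5] → 3·2 = 6.
|zone P∩zone R| = 0 (no overlap).
|zone Q∩zone R| = 0 (no overlap).
|zone P∩zone Q∩zone R| = 0.
|zone P ∪ zone Q ∪ zone R| = 31 − 6 + 0 = 25.00.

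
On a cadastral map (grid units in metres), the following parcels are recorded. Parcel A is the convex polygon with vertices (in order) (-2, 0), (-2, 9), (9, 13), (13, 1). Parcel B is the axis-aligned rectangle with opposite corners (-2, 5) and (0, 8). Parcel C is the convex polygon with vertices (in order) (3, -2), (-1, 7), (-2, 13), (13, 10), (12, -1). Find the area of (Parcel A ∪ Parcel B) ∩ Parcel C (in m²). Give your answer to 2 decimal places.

The region (Parcel A ∪ Parcel B) ∩ Parcel C is the polygon with vertices (5.097,11.581), (9.786,10.643), (12.357,2.929), (12.177,0.945), (1.993,0.266), (-1,7), (-1.371,9.229).
By the shoelace formula its area is 116.45.

116.45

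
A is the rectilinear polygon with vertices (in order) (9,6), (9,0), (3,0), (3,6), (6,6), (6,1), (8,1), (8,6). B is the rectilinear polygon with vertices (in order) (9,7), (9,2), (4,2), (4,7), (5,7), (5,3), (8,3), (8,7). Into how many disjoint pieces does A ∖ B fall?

A ∖ B splits into 2 disjoint pieces (area 14, area 3).

2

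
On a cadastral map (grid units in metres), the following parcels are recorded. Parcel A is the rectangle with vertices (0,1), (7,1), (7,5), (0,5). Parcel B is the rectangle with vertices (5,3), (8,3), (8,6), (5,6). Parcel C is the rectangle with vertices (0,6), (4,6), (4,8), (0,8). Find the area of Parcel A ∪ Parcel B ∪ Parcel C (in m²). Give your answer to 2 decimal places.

41.00

By inclusion–exclusion:
Individual areas: |Parcel A| = 28, |Parcel B| = 9, |Parcel C| = 8.
|Parcel A∩Parcel B|: x∈[5,7], y∈[3,5] → 2·2 = 4.
|Parcel A∩Parcel C| = 0 (no overlap).
|Parcel B∩Parcel C| = 0 (no overlap).
|Parcel A∩Parcel B∩Parcel C| = 0.
|Parcel A ∪ Parcel B ∪ Parcel C| = 45 − 4 + 0 = 41.00.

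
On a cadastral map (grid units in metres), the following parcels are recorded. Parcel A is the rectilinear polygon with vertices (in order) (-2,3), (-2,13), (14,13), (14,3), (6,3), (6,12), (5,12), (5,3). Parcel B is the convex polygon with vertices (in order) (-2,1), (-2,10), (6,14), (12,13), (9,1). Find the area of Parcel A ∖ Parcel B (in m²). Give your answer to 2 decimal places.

|Parcel A| = 151, |Parcel A∩Parcel B| = 109.5.
|Parcel A ∖ Parcel B| = |Parcel A| − |Parcel A∩Parcel B| = 151 − 109.5 = 41.50.

41.50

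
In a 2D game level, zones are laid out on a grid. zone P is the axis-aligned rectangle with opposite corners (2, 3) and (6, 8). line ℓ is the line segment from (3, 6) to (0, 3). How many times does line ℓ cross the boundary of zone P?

The segment meets the boundary at (2,5).

1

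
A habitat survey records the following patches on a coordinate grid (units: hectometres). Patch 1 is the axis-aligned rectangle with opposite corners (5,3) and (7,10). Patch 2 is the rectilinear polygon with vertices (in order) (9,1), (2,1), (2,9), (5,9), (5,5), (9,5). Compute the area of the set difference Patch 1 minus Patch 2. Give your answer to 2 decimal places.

|Patch 1| = 14, |Patch 1∩Patch 2| = 4.
|Patch 1 ∖ Patch 2| = |Patch 1| − |Patch 1∩Patch 2| = 14 − 4 = 10.00.

10.00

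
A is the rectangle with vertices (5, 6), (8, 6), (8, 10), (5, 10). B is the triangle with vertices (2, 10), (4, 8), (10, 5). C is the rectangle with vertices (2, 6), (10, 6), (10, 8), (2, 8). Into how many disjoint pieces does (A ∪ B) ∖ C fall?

2

(A ∪ B) ∖ C splits into 2 disjoint pieces (area 7.1875, area 0.2).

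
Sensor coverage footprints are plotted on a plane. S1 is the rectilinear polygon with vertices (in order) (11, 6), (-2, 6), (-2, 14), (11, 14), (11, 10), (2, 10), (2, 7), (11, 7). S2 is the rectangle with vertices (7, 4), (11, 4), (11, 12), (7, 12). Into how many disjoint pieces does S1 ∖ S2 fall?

1

S1 ∖ S2 is a single connected region.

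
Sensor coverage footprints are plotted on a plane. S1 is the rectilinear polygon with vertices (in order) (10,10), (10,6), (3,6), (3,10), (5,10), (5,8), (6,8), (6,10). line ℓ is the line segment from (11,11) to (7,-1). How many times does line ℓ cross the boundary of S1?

The segment meets the boundary at (9.333,6), (10,8).

2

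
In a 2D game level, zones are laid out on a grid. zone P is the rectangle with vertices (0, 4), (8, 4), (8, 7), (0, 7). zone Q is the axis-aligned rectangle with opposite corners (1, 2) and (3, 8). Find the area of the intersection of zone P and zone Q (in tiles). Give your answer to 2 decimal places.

6.00

|zone P∩zone Q|: x∈[1,3], y∈[4,7] → 2·3 = 6.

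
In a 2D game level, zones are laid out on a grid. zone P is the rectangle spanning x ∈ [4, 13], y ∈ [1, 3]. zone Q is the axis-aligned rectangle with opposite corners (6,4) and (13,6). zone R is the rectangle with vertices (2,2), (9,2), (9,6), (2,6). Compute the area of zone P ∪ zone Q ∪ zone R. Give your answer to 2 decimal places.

By inclusion–exclusion:
Individual areas: |zone P| = 18, |zone Q| = 14, |zone R| = 28.
|zone P∩zone Q| = 0 (no overlap).
|zone P∩zone R|: x∈[4,9], y∈[2,3] → 5·1 = 5.
|zone Q∩zone R|: x∈[6,9], y∈[4,6] → 3·2 = 6.
|zone P∩zone Q∩zone R| = 0.
|zone P ∪ zone Q ∪ zone R| = 60 − 11 + 0 = 49.00.

49.00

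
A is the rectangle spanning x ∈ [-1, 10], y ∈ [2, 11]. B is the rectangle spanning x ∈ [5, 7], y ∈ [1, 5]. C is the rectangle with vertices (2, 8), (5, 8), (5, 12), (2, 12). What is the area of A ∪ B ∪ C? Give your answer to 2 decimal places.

By inclusion–exclusion:
Individual areas: |A| = 99, |B| = 8, |C| = 12.
|A∩B|: x∈[5,7], y∈[2,5] → 2·3 = 6.
|A∩C|: x∈[2,5], y∈[8,11] → 3·3 = 9.
|B∩C| = 0 (no overlap).
|A∩B∩C| = 0.
|A ∪ B ∪ C| = 119 − 15 + 0 = 104.00.

104.00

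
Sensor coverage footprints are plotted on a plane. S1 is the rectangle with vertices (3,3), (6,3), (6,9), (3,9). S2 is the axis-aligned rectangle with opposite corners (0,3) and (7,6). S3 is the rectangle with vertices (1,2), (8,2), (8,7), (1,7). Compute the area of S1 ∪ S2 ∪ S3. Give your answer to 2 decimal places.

44.00

By inclusion–exclusion:
Individual areas: |S1| = 18, |S2| = 21, |S3| = 35.
|S1∩S2|: x∈[3,6], y∈[3,6] → 3·3 = 9.
|S1∩S3|: x∈[3,6], y∈[3,7] → 3·4 = 12.
|S2∩S3|: x∈[1,7], y∈[3,6] → 6·3 = 18.
|S1∩S2∩S3| = 9.
|S1 ∪ S2 ∪ S3| = 74 − 39 + 9 = 44.00.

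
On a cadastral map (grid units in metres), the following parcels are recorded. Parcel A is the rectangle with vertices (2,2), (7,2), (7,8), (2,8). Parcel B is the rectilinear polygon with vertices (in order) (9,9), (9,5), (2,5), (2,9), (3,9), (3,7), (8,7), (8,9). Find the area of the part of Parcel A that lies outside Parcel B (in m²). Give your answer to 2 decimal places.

|Parcel A| = 30, |Parcel A∩Parcel B| = 11.
|Parcel A ∖ Parcel B| = |Parcel A| − |Parcel A∩Parcel B| = 30 − 11 = 19.00.

19.00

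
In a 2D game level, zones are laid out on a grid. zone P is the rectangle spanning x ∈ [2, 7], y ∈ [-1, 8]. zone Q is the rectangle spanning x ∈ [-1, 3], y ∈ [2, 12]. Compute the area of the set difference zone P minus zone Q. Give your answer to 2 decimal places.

|zone P∩zone Q|: x∈[2,3], y∈[2,8] → 1·6 = 6.
|zone P| = 45.
|zone P ∖ zone Q| = |zone P| − |zone P∩zone Q| = 45 − 6 = 39.00.

39.00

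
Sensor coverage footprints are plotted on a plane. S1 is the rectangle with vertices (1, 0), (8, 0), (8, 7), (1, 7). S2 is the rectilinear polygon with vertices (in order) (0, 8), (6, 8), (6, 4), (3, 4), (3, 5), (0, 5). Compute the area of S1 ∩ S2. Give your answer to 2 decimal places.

13.00

The intersection is the polygon with vertices (1,7), (6,7), (6,4), (3,4), (3,5), (1,5).
By the shoelace formula its area is 13.00.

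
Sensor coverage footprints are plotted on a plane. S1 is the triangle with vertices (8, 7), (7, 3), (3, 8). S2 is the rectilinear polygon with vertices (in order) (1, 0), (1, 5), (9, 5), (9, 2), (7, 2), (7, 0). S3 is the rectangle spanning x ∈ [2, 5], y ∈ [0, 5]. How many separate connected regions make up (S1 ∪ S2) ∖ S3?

2

(S1 ∪ S2) ∖ S3 splits into 2 disjoint pieces (area 24.4, area 5).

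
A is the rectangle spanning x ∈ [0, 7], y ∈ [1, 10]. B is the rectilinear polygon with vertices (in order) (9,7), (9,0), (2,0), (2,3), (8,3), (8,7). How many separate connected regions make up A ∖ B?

1

A ∖ B is a single connected region.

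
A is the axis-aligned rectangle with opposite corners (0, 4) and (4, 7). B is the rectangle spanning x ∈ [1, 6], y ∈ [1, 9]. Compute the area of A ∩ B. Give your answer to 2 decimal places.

9.00

|A∩B|: x∈[1,4], y∈[4,7] → 3·3 = 9.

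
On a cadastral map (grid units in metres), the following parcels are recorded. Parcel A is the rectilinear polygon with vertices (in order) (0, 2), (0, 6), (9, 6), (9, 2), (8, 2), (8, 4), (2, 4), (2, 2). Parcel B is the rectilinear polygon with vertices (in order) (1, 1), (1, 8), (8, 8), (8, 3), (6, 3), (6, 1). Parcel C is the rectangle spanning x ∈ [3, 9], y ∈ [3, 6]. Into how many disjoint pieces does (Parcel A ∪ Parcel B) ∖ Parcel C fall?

2

(Parcel A ∪ Parcel B) ∖ Parcel C splits into 2 disjoint pieces (area 34, area 1).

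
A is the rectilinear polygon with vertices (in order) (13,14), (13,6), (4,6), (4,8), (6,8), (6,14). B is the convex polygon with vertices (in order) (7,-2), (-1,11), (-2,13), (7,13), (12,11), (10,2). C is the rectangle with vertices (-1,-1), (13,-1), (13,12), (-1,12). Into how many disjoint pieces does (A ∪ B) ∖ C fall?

2

(A ∪ B) ∖ C splits into 2 disjoint pieces (area 0.6827, area 22).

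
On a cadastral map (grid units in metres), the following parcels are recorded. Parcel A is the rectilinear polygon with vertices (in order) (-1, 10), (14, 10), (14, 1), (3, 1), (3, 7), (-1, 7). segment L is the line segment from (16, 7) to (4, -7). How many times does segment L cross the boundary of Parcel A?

2

The segment meets the boundary at (10.857,1), (14,4.667).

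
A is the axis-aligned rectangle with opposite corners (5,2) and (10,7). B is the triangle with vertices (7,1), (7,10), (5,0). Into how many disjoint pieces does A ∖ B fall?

2

A ∖ B splits into 2 disjoint pieces (area 15, area 4.5).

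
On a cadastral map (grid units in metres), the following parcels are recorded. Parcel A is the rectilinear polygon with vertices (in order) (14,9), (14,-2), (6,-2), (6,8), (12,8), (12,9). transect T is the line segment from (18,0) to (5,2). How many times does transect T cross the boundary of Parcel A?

2

The segment meets the boundary at (6,1.846), (14,0.615).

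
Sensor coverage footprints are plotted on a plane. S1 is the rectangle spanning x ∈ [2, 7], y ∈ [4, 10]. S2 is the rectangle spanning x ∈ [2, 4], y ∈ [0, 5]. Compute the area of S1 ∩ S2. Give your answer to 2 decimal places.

|S1∩S2|: x∈[2,4], y∈[4,5] → 2·1 = 2.

2.00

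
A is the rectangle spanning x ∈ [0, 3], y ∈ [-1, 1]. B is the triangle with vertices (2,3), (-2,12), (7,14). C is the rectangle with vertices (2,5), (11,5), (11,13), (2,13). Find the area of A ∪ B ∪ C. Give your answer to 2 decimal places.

By inclusion–exclusion:
Individual areas: |A| = 6, |B| = 44.5, |C| = 72.
|A∩B| = 0.
|A∩C| = 0 (no overlap).
|B∩C| = 21.7904.
|A∩B∩C| = 0.
|A ∪ B ∪ C| = 122.5 − 21.7904 + 0 = 100.71.

100.71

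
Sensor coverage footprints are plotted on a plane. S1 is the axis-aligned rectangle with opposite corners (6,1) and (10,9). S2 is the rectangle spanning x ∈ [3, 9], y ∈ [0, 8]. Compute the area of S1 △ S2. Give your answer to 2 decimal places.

|S1∩S2|: x∈[6,9], y∈[1,8] → 3·7 = 21.
|S1 △ S2| = |S1| + |S2| − 2·|S1∩S2| = 32 + 48 − 42 = 38.00.

38.00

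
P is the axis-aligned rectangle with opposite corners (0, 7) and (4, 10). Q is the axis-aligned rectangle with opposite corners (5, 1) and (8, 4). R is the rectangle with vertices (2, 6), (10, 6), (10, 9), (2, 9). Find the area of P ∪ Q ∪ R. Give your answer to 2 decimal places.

41.00

By inclusion–exclusion:
Individual areas: |P| = 12, |Q| = 9, |R| = 24.
|P∩Q| = 0 (no overlap).
|P∩R|: x∈[2,4], y∈[7,9] → 2·2 = 4.
|Q∩R| = 0 (no overlap).
|P∩Q∩R| = 0.
|P ∪ Q ∪ R| = 45 − 4 + 0 = 41.00.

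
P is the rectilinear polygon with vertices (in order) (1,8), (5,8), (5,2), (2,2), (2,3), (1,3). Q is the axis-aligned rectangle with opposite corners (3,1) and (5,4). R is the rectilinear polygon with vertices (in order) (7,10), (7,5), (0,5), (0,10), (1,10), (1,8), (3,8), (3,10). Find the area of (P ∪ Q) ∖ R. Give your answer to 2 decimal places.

|P ∪ Q| = 25.
|(P ∪ Q) ∩ R| = 12.
|(P ∪ Q) ∖ R| = 25 − 12 = 13.00.

13.00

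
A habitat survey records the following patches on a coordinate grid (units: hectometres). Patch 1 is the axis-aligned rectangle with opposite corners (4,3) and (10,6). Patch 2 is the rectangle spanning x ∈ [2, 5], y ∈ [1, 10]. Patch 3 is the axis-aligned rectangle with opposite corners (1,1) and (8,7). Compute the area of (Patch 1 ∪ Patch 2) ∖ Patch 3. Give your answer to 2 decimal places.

|Patch 1 ∪ Patch 2| = 42.
|(Patch 1 ∪ Patch 2) ∩ Patch 3| = 27.
|(Patch 1 ∪ Patch 2) ∖ Patch 3| = 42 − 27 = 15.00.

15.00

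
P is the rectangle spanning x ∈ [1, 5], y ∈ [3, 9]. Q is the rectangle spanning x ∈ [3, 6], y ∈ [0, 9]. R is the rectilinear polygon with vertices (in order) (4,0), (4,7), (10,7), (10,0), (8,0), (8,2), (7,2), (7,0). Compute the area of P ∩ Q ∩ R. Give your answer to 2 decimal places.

4.00

The intersection is the polygon with vertices (4,3), (4,7), (5,7), (5,3).
By the shoelace formula its area is 4.00.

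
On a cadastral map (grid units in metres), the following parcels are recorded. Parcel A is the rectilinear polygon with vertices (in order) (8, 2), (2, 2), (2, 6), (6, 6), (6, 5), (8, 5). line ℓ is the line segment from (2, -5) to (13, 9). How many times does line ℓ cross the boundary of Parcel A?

2

The segment meets the boundary at (8,2.636), (7.5,2).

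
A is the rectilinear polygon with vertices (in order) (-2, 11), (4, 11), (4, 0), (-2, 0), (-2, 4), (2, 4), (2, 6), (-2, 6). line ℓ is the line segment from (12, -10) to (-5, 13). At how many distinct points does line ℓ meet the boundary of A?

The segment meets the boundary at (0.174,6), (1.652,4), (-2,8.941), (4,0.824).

4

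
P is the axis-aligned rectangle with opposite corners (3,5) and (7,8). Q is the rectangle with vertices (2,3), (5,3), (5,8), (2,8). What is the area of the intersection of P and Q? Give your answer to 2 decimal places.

|P∩Q|: x∈[3,5], y∈[5,8] → 2·3 = 6.

6.00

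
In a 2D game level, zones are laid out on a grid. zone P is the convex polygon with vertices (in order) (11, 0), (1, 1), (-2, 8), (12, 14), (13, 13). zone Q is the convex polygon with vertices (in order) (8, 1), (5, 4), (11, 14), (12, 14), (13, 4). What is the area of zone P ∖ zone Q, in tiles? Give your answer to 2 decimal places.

83.70

|zone P| = 136, |zone P∩zone Q| = 52.3017.
|zone P ∖ zone Q| = |zone P| − |zone P∩zone Q| = 136 − 52.3017 = 83.70.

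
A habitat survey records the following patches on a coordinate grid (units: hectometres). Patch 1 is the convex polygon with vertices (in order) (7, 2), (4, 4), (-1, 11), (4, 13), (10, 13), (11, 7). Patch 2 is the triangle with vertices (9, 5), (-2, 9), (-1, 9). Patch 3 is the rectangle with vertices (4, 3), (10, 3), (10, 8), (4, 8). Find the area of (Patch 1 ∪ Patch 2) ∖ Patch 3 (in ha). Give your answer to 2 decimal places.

58.15

|Patch 1 ∪ Patch 2| = 84.3772.
|(Patch 1 ∪ Patch 2) ∩ Patch 3| = 26.225.
|(Patch 1 ∪ Patch 2) ∖ Patch 3| = 84.3772 − 26.225 = 58.15.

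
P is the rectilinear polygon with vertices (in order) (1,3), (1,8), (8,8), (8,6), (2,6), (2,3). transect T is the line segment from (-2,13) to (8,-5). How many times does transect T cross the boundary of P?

2

The segment meets the boundary at (2,5.8), (1,7.6).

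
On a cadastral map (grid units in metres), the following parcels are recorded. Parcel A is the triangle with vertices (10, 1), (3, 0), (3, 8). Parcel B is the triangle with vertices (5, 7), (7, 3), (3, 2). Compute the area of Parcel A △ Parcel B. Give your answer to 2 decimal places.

|Parcel A| = 28, |Parcel B| = 9, |Parcel A∩Parcel B| = 8.3571.
|Parcel A △ Parcel B| = |Parcel A| + |Parcel B| − 2·|Parcel A∩Parcel B| = 28 + 9 − 16.7143 = 20.29.

20.29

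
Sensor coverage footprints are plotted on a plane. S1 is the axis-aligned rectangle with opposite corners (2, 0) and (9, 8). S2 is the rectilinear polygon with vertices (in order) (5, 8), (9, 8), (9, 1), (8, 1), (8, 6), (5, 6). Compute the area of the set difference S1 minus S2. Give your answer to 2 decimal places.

|S1| = 56, |S1∩S2| = 13.
|S1 ∖ S2| = |S1| − |S1∩S2| = 56 − 13 = 43.00.

43.00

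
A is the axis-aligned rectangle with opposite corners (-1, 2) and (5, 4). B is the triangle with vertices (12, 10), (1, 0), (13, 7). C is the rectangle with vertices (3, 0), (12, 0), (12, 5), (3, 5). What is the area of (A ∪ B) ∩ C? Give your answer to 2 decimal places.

9.65

|A ∪ B| = 32.1225.
|(A ∪ B) ∩ C| = 9.65.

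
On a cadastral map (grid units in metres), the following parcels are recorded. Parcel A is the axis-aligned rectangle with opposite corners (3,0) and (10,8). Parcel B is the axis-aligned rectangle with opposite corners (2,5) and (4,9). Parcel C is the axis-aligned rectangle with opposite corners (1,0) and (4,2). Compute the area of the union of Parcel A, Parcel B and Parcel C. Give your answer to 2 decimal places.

65.00

By inclusion–exclusion:
Individual areas: |Parcel A| = 56, |Parcel B| = 8, |Parcel C| = 6.
|Parcel A∩Parcel B|: x∈[3,4], y∈[5,8] → 1·3 = 3.
|Parcel A∩Parcel C|: x∈[3,4], y∈[0,2] → 1·2 = 2.
|Parcel B∩Parcel C| = 0 (no overlap).
|Parcel A∩Parcel B∩Parcel C| = 0.
|Parcel A ∪ Parcel B ∪ Parcel C| = 70 − 5 + 0 = 65.00.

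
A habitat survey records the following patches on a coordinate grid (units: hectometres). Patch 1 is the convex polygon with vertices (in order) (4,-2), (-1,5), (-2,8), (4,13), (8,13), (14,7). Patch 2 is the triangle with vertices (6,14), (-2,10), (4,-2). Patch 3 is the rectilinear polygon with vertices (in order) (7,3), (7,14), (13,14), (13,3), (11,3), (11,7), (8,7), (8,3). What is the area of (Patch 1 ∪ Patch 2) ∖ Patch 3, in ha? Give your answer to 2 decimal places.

111.13

|Patch 1 ∪ Patch 2| = 142.2316.
|(Patch 1 ∪ Patch 2) ∩ Patch 3| = 31.1.
|(Patch 1 ∪ Patch 2) ∖ Patch 3| = 142.2316 − 31.1 = 111.13.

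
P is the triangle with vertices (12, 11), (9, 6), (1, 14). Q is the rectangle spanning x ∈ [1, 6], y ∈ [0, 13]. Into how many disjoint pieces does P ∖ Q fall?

2

P ∖ Q splits into 2 disjoint pieces (area 22.9091, area 1.3333).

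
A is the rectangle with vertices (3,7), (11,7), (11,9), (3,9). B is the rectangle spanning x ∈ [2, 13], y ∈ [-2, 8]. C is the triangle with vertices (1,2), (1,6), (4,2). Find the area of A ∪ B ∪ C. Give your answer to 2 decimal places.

121.33

By inclusion–exclusion:
Individual areas: |A| = 16, |B| = 110, |C| = 6.
|A∩B|: x∈[3,11], y∈[7,8] → 8·1 = 8.
|A∩C| = 0.
|B∩C| = 2.6667.
|A∩B∩C| = 0.
|A ∪ B ∪ C| = 132 − 10.6667 + 0 = 121.33.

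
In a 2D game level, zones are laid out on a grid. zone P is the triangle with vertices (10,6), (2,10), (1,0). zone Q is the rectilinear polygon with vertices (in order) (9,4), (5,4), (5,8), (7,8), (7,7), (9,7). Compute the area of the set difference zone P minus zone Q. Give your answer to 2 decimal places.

|zone P| = 42, |zone P∩zone Q| = 12.1667.
|zone P ∖ zone Q| = |zone P| − |zone P∩zone Q| = 42 − 12.1667 = 29.83.

29.83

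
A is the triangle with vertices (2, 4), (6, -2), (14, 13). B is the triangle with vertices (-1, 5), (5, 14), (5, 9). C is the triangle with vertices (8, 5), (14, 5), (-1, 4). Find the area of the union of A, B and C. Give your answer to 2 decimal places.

69.89

By inclusion–exclusion:
Individual areas: |A| = 54, |B| = 15, |C| = 3.
|A∩B| = 0.
|A∩C| = 2.1131.
|B∩C| = 0.
|A∩B∩C| = 0.
|A ∪ B ∪ C| = 72 − 2.1131 + 0 = 69.89.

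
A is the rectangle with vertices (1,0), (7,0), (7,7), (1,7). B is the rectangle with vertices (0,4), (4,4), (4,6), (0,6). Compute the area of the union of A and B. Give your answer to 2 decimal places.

By inclusion–exclusion:
Individual areas: |A| = 42, |B| = 8.
|A∩B|: x∈[1,4], y∈[4,6] → 3·2 = 6.
|A ∪ B| = 50 − 6 = 44.00.

44.00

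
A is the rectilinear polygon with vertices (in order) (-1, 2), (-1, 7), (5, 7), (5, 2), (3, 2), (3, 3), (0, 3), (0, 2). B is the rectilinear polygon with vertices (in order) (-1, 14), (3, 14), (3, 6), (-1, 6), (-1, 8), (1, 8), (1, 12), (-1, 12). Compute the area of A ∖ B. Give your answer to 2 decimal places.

|A| = 27, |A∩B| = 4.
|A ∖ B| = |A| − |A∩B| = 27 − 4 = 23.00.

23.00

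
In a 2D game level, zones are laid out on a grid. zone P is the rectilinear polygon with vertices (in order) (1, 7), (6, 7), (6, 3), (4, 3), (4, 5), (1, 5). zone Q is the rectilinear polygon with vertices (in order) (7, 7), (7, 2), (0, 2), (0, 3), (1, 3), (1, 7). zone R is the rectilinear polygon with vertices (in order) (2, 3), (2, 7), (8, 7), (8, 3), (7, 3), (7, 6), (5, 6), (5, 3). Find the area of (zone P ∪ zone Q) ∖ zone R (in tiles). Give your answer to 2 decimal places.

|zone P ∪ zone Q| = 31.
|(zone P ∪ zone Q) ∩ zone R| = 14.
|(zone P ∪ zone Q) ∖ zone R| = 31 − 14 = 17.00.

17.00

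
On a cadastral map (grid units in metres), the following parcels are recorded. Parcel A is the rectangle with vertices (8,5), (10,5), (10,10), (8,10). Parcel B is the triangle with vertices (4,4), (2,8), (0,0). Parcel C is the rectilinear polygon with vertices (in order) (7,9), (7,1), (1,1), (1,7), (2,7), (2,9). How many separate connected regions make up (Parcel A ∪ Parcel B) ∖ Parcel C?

(Parcel A ∪ Parcel B) ∖ Parcel C splits into 3 disjoint pieces (area 10, area 0.125, area 1.5).

3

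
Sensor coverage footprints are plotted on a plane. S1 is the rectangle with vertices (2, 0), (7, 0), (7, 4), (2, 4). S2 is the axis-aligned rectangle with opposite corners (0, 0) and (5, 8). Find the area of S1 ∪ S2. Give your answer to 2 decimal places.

48.00

By inclusion–exclusion:
Individual areas: |S1| = 20, |S2| = 40.
|S1∩S2|: x∈[2,5], y∈[0,4] → 3·4 = 12.
|S1 ∪ S2| = 60 − 12 = 48.00.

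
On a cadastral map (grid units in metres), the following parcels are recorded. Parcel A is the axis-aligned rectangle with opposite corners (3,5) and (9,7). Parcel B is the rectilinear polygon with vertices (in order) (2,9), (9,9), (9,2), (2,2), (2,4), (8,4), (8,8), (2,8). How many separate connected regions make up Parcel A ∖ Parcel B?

Parcel A ∖ Parcel B is a single connected region.

1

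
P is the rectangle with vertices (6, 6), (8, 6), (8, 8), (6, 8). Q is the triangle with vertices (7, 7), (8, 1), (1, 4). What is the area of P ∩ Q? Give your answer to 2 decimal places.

0.83

The intersection is the polygon with vertices (6,6), (6,6.5), (7,7), (7.167,6).
By the shoelace formula its area is 0.83.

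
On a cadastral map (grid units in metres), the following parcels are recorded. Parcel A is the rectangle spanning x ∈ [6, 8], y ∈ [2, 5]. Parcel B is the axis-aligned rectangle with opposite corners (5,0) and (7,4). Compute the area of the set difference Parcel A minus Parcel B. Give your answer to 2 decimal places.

4.00

|Parcel A∩Parcel B|: x∈[6,7], y∈[2,4] → 1·2 = 2.
|Parcel A| = 6.
|Parcel A ∖ Parcel B| = |Parcel A| − |Parcel A∩Parcel B| = 6 − 2 = 4.00.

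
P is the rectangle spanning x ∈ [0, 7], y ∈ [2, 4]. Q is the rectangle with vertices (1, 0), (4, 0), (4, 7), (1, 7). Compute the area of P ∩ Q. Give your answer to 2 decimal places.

|P∩Q|: x∈[1,4], y∈[2,4] → 3·2 = 6.

6.00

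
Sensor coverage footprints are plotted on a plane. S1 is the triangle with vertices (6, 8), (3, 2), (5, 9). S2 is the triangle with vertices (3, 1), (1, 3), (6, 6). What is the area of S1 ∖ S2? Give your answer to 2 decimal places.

3.61

|S1| = 4.5, |S1∩S2| = 0.8941.
|S1 ∖ S2| = |S1| − |S1∩S2| = 4.5 − 0.8941 = 3.61.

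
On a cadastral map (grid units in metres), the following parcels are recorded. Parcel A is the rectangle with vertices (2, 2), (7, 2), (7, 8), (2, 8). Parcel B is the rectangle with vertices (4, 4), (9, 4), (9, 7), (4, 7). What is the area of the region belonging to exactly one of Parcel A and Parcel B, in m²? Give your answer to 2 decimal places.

|Parcel A∩Parcel B|: x∈[4,7], y∈[4,7] → 3·3 = 9.
|Parcel A △ Parcel B| = |Parcel A| + |Parcel B| − 2·|Parcel A∩Parcel B| = 30 + 15 − 18 = 27.00.

27.00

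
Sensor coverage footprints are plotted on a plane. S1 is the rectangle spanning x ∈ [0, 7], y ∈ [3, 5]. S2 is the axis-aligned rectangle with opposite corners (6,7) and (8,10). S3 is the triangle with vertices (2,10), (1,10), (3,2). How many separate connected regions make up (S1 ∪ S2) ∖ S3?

(S1 ∪ S2) ∖ S3 splits into 3 disjoint pieces (area 8.5, area 5, area 6).

3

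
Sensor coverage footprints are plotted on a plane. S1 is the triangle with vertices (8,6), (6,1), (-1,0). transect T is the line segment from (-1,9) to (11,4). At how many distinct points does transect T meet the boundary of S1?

2

The segment meets the boundary at (7.743,5.357), (7.308,5.538).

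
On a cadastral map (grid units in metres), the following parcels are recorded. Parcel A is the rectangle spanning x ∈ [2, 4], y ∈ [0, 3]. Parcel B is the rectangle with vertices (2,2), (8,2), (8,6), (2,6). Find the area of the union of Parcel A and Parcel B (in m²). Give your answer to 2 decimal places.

28.00

By inclusion–exclusion:
Individual areas: |Parcel A| = 6, |Parcel B| = 24.
|Parcel A∩Parcel B|: x∈[2,4], y∈[2,3] → 2·1 = 2.
|Parcel A ∪ Parcel B| = 30 − 2 = 28.00.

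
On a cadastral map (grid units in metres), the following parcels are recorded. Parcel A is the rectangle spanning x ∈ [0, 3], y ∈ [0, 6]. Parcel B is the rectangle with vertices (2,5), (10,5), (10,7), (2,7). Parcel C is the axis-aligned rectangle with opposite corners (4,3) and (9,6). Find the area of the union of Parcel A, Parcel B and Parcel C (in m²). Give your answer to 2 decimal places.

43.00

By inclusion–exclusion:
Individual areas: |Parcel A| = 18, |Parcel B| = 16, |Parcel C| = 15.
|Parcel A∩Parcel B|: x∈[2,3], y∈[5,6] → 1·1 = 1.
|Parcel A∩Parcel C| = 0 (no overlap).
|Parcel B∩Parcel C|: x∈[4,9], y∈[5,6] → 5·1 = 5.
|Parcel A∩Parcel B∩Parcel C| = 0.
|Parcel A ∪ Parcel B ∪ Parcel C| = 49 − 6 + 0 = 43.00.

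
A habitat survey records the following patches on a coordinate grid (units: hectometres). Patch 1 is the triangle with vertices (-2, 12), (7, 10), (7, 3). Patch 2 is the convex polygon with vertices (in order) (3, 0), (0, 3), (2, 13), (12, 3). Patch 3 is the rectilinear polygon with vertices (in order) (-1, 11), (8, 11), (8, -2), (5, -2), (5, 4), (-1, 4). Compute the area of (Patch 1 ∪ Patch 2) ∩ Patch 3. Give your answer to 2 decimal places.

55.59

|Patch 1 ∪ Patch 2| = 85.0519.
|(Patch 1 ∪ Patch 2) ∩ Patch 3| = 55.59.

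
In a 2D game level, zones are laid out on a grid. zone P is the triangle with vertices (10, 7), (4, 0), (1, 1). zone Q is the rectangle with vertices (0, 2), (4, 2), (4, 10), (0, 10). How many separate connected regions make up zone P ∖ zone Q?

zone P ∖ zone Q is a single connected region.

1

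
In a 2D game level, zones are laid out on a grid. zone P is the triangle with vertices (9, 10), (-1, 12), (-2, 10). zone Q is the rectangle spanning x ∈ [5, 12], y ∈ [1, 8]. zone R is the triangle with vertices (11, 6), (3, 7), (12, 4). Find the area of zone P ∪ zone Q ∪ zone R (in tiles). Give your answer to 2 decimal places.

60.42

By inclusion–exclusion:
Individual areas: |zone P| = 11, |zone Q| = 49, |zone R| = 7.5.
|zone P∩zone Q| = 0.
|zone P∩zone R| = 0.
|zone Q∩zone R| = 7.0833.
|zone P∩zone Q∩zone R| = 0.
|zone P ∪ zone Q ∪ zone R| = 67.5 − 7.0833 + 0 = 60.42.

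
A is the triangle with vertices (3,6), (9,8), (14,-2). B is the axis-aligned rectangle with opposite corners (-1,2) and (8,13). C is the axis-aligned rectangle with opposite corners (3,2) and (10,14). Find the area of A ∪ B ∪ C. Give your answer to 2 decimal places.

By inclusion–exclusion:
Individual areas: |A| = 35, |B| = 99, |C| = 84.
|A∩B| = 13.2576.
|A∩C| = 24.
|B∩C|: x∈[3,8], y∈[2,13] → 5·11 = 55.
|A∩B∩C| = 13.2576.
|A ∪ B ∪ C| = 218 − 92.2576 + 13.2576 = 139.00.

139.00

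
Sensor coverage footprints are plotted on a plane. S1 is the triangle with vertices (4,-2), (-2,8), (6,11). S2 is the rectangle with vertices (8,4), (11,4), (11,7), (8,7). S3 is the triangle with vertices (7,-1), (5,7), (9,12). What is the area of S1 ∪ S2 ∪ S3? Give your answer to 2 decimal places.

By inclusion–exclusion:
Individual areas: |S1| = 49, |S2| = 9, |S3| = 21.
|S1∩S2| = 0.
|S1∩S3| = 0.2976.
|S2∩S3| = 0.1731.
|S1∩S2∩S3| = 0.
|S1 ∪ S2 ∪ S3| = 79 − 0.4707 + 0 = 78.53.

78.53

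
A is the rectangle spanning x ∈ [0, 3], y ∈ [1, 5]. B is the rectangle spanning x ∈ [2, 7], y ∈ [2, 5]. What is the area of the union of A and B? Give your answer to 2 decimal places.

24.00

By inclusion–exclusion:
Individual areas: |A| = 12, |B| = 15.
|A∩B|: x∈[2,3], y∈[2,5] → 1·3 = 3.
|A ∪ B| = 27 − 3 = 24.00.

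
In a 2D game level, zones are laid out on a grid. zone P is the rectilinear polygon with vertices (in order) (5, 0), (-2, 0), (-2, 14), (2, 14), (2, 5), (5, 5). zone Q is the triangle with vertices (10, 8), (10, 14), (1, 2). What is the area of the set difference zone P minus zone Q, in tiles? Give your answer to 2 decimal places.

|zone P| = 71, |zone P∩zone Q| = 3.2917.
|zone P ∖ zone Q| = |zone P| − |zone P∩zone Q| = 71 − 3.2917 = 67.71.

67.71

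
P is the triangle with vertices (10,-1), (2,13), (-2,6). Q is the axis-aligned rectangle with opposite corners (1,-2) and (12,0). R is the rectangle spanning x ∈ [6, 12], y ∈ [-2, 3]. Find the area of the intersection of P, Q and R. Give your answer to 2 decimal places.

0.57

The intersection is the polygon with vertices (8.286,0), (9.429,0), (10,-1).
By the shoelace formula its area is 0.57.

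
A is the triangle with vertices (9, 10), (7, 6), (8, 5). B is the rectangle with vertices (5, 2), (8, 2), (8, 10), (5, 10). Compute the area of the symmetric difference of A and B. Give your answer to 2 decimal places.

|A| = 3, |B| = 24, |A∩B| = 1.5.
|A △ B| = |A| + |B| − 2·|A∩B| = 3 + 24 − 3 = 24.00.

24.00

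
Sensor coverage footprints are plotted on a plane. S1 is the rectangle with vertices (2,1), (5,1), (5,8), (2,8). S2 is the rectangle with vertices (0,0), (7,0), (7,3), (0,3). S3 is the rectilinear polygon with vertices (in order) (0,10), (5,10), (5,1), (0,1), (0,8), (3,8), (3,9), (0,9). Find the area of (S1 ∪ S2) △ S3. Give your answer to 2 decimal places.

28.00

|S1 ∪ S2| = 36.
|(S1 ∪ S2) ∩ S3| = 25.
|(S1 ∪ S2) △ S3| = 36 + 42 − 50 = 28.00.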